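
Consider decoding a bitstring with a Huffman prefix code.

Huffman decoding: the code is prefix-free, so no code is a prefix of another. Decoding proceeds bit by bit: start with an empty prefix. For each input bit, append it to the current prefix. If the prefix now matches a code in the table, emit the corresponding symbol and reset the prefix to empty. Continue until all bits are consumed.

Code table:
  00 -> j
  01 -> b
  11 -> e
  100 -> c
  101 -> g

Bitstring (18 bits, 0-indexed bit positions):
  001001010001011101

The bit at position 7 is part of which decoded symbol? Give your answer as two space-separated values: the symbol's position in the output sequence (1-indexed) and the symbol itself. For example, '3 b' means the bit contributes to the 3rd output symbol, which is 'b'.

Answer: 3 g

Derivation:
Bit 0: prefix='0' (no match yet)
Bit 1: prefix='00' -> emit 'j', reset
Bit 2: prefix='1' (no match yet)
Bit 3: prefix='10' (no match yet)
Bit 4: prefix='100' -> emit 'c', reset
Bit 5: prefix='1' (no match yet)
Bit 6: prefix='10' (no match yet)
Bit 7: prefix='101' -> emit 'g', reset
Bit 8: prefix='0' (no match yet)
Bit 9: prefix='00' -> emit 'j', reset
Bit 10: prefix='0' (no match yet)
Bit 11: prefix='01' -> emit 'b', reset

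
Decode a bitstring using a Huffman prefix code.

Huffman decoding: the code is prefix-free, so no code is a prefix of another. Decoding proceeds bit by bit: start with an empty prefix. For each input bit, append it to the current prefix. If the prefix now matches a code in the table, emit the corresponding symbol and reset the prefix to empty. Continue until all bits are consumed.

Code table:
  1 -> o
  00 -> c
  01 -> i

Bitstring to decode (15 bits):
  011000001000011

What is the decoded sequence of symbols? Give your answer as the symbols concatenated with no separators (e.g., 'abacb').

Bit 0: prefix='0' (no match yet)
Bit 1: prefix='01' -> emit 'i', reset
Bit 2: prefix='1' -> emit 'o', reset
Bit 3: prefix='0' (no match yet)
Bit 4: prefix='00' -> emit 'c', reset
Bit 5: prefix='0' (no match yet)
Bit 6: prefix='00' -> emit 'c', reset
Bit 7: prefix='0' (no match yet)
Bit 8: prefix='01' -> emit 'i', reset
Bit 9: prefix='0' (no match yet)
Bit 10: prefix='00' -> emit 'c', reset
Bit 11: prefix='0' (no match yet)
Bit 12: prefix='00' -> emit 'c', reset
Bit 13: prefix='1' -> emit 'o', reset
Bit 14: prefix='1' -> emit 'o', reset

Answer: iocciccoo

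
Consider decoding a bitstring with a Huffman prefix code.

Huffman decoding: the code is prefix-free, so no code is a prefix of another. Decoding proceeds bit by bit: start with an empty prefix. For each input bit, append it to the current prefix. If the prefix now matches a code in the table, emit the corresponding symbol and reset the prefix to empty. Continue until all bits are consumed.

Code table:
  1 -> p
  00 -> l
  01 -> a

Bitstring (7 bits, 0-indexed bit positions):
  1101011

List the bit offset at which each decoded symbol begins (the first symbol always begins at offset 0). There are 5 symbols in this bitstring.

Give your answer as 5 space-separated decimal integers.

Bit 0: prefix='1' -> emit 'p', reset
Bit 1: prefix='1' -> emit 'p', reset
Bit 2: prefix='0' (no match yet)
Bit 3: prefix='01' -> emit 'a', reset
Bit 4: prefix='0' (no match yet)
Bit 5: prefix='01' -> emit 'a', reset
Bit 6: prefix='1' -> emit 'p', reset

Answer: 0 1 2 4 6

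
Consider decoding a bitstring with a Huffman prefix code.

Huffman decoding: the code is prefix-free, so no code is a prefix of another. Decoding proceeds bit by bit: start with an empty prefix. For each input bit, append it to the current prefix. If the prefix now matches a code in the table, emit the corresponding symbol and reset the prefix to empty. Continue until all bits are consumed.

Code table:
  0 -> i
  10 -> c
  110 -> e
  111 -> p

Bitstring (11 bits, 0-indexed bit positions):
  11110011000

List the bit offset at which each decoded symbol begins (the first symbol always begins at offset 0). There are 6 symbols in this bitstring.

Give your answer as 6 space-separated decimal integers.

Answer: 0 3 5 6 9 10

Derivation:
Bit 0: prefix='1' (no match yet)
Bit 1: prefix='11' (no match yet)
Bit 2: prefix='111' -> emit 'p', reset
Bit 3: prefix='1' (no match yet)
Bit 4: prefix='10' -> emit 'c', reset
Bit 5: prefix='0' -> emit 'i', reset
Bit 6: prefix='1' (no match yet)
Bit 7: prefix='11' (no match yet)
Bit 8: prefix='110' -> emit 'e', reset
Bit 9: prefix='0' -> emit 'i', reset
Bit 10: prefix='0' -> emit 'i', reset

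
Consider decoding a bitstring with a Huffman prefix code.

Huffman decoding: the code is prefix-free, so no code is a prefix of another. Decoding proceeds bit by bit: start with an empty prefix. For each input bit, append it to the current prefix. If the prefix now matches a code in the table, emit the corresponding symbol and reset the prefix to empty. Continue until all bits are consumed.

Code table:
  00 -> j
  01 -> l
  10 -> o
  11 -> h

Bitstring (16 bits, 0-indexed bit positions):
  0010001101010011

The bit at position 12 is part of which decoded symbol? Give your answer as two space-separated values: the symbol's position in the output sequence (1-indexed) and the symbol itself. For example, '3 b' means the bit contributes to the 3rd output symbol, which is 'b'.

Answer: 7 j

Derivation:
Bit 0: prefix='0' (no match yet)
Bit 1: prefix='00' -> emit 'j', reset
Bit 2: prefix='1' (no match yet)
Bit 3: prefix='10' -> emit 'o', reset
Bit 4: prefix='0' (no match yet)
Bit 5: prefix='00' -> emit 'j', reset
Bit 6: prefix='1' (no match yet)
Bit 7: prefix='11' -> emit 'h', reset
Bit 8: prefix='0' (no match yet)
Bit 9: prefix='01' -> emit 'l', reset
Bit 10: prefix='0' (no match yet)
Bit 11: prefix='01' -> emit 'l', reset
Bit 12: prefix='0' (no match yet)
Bit 13: prefix='00' -> emit 'j', reset
Bit 14: prefix='1' (no match yet)
Bit 15: prefix='11' -> emit 'h', reset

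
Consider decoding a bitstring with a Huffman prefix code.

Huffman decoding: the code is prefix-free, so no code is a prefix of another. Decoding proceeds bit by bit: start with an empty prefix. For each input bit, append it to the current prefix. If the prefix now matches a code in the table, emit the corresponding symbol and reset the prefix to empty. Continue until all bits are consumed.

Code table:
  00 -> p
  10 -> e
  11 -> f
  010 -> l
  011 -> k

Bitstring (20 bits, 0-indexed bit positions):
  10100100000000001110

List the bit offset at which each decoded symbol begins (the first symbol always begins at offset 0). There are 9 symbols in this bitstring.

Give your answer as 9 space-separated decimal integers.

Answer: 0 2 4 7 9 11 13 15 18

Derivation:
Bit 0: prefix='1' (no match yet)
Bit 1: prefix='10' -> emit 'e', reset
Bit 2: prefix='1' (no match yet)
Bit 3: prefix='10' -> emit 'e', reset
Bit 4: prefix='0' (no match yet)
Bit 5: prefix='01' (no match yet)
Bit 6: prefix='010' -> emit 'l', reset
Bit 7: prefix='0' (no match yet)
Bit 8: prefix='00' -> emit 'p', reset
Bit 9: prefix='0' (no match yet)
Bit 10: prefix='00' -> emit 'p', reset
Bit 11: prefix='0' (no match yet)
Bit 12: prefix='00' -> emit 'p', reset
Bit 13: prefix='0' (no match yet)
Bit 14: prefix='00' -> emit 'p', reset
Bit 15: prefix='0' (no match yet)
Bit 16: prefix='01' (no match yet)
Bit 17: prefix='011' -> emit 'k', reset
Bit 18: prefix='1' (no match yet)
Bit 19: prefix='10' -> emit 'e', reset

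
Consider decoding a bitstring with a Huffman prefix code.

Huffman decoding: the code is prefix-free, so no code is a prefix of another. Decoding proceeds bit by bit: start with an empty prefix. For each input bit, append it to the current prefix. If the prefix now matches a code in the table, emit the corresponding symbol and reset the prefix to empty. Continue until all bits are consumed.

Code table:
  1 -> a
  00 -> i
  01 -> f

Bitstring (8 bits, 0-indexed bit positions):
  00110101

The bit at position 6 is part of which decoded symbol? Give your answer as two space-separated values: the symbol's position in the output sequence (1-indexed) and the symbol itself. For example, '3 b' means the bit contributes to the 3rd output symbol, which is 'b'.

Answer: 5 f

Derivation:
Bit 0: prefix='0' (no match yet)
Bit 1: prefix='00' -> emit 'i', reset
Bit 2: prefix='1' -> emit 'a', reset
Bit 3: prefix='1' -> emit 'a', reset
Bit 4: prefix='0' (no match yet)
Bit 5: prefix='01' -> emit 'f', reset
Bit 6: prefix='0' (no match yet)
Bit 7: prefix='01' -> emit 'f', reset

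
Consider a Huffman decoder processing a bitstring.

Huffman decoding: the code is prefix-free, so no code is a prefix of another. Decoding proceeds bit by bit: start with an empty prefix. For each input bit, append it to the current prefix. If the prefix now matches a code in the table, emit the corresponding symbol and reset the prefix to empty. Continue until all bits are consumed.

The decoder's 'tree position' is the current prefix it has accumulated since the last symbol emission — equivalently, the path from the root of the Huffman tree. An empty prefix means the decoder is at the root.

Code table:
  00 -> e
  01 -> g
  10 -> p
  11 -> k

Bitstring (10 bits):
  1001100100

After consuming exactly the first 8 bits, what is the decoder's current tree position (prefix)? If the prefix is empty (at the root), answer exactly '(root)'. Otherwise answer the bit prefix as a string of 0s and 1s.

Answer: (root)

Derivation:
Bit 0: prefix='1' (no match yet)
Bit 1: prefix='10' -> emit 'p', reset
Bit 2: prefix='0' (no match yet)
Bit 3: prefix='01' -> emit 'g', reset
Bit 4: prefix='1' (no match yet)
Bit 5: prefix='10' -> emit 'p', reset
Bit 6: prefix='0' (no match yet)
Bit 7: prefix='01' -> emit 'g', reset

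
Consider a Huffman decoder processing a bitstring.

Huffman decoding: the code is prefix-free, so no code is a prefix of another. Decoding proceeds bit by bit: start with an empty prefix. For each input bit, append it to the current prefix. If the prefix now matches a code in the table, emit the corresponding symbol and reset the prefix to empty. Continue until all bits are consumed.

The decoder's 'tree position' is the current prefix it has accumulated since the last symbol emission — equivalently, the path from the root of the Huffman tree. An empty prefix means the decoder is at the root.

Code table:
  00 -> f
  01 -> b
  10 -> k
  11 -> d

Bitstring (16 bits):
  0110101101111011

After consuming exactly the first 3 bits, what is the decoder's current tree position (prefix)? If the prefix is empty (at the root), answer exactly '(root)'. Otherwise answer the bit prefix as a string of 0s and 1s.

Bit 0: prefix='0' (no match yet)
Bit 1: prefix='01' -> emit 'b', reset
Bit 2: prefix='1' (no match yet)

Answer: 1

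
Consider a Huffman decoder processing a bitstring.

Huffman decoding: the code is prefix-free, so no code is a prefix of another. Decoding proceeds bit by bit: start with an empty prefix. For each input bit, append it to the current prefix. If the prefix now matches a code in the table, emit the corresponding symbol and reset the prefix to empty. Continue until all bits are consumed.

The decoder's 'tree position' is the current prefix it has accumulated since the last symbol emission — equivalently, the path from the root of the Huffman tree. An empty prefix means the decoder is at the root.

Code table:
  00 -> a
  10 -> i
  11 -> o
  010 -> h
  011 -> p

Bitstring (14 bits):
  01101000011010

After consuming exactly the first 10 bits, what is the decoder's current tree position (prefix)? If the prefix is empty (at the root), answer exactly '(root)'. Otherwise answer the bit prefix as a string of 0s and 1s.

Answer: 01

Derivation:
Bit 0: prefix='0' (no match yet)
Bit 1: prefix='01' (no match yet)
Bit 2: prefix='011' -> emit 'p', reset
Bit 3: prefix='0' (no match yet)
Bit 4: prefix='01' (no match yet)
Bit 5: prefix='010' -> emit 'h', reset
Bit 6: prefix='0' (no match yet)
Bit 7: prefix='00' -> emit 'a', reset
Bit 8: prefix='0' (no match yet)
Bit 9: prefix='01' (no match yet)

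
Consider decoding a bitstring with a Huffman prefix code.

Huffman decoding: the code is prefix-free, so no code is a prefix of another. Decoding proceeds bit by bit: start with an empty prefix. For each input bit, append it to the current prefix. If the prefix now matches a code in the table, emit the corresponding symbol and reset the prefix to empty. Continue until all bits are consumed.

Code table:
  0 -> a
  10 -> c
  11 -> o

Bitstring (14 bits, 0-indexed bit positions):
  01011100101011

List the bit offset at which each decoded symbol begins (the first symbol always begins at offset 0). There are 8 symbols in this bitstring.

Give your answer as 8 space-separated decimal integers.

Bit 0: prefix='0' -> emit 'a', reset
Bit 1: prefix='1' (no match yet)
Bit 2: prefix='10' -> emit 'c', reset
Bit 3: prefix='1' (no match yet)
Bit 4: prefix='11' -> emit 'o', reset
Bit 5: prefix='1' (no match yet)
Bit 6: prefix='10' -> emit 'c', reset
Bit 7: prefix='0' -> emit 'a', reset
Bit 8: prefix='1' (no match yet)
Bit 9: prefix='10' -> emit 'c', reset
Bit 10: prefix='1' (no match yet)
Bit 11: prefix='10' -> emit 'c', reset
Bit 12: prefix='1' (no match yet)
Bit 13: prefix='11' -> emit 'o', reset

Answer: 0 1 3 5 7 8 10 12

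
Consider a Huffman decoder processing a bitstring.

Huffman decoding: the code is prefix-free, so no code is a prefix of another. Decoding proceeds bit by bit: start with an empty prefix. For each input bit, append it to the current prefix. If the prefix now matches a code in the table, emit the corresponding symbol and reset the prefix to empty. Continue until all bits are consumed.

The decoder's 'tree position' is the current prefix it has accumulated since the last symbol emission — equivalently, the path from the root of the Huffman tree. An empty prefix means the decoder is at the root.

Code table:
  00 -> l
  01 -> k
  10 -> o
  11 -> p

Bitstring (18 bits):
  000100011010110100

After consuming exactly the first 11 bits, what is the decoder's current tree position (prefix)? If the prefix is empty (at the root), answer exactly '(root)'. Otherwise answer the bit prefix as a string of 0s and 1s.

Bit 0: prefix='0' (no match yet)
Bit 1: prefix='00' -> emit 'l', reset
Bit 2: prefix='0' (no match yet)
Bit 3: prefix='01' -> emit 'k', reset
Bit 4: prefix='0' (no match yet)
Bit 5: prefix='00' -> emit 'l', reset
Bit 6: prefix='0' (no match yet)
Bit 7: prefix='01' -> emit 'k', reset
Bit 8: prefix='1' (no match yet)
Bit 9: prefix='10' -> emit 'o', reset
Bit 10: prefix='1' (no match yet)

Answer: 1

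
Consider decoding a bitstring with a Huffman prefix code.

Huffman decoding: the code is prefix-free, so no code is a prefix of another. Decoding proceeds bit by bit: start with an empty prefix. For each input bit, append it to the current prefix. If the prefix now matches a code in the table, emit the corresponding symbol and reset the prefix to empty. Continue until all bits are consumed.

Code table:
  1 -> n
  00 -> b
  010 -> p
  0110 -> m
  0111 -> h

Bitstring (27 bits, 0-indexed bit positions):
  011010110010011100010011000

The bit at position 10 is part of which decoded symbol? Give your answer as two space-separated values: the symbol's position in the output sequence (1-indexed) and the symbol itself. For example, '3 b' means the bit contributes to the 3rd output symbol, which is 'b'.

Answer: 4 p

Derivation:
Bit 0: prefix='0' (no match yet)
Bit 1: prefix='01' (no match yet)
Bit 2: prefix='011' (no match yet)
Bit 3: prefix='0110' -> emit 'm', reset
Bit 4: prefix='1' -> emit 'n', reset
Bit 5: prefix='0' (no match yet)
Bit 6: prefix='01' (no match yet)
Bit 7: prefix='011' (no match yet)
Bit 8: prefix='0110' -> emit 'm', reset
Bit 9: prefix='0' (no match yet)
Bit 10: prefix='01' (no match yet)
Bit 11: prefix='010' -> emit 'p', reset
Bit 12: prefix='0' (no match yet)
Bit 13: prefix='01' (no match yet)
Bit 14: prefix='011' (no match yet)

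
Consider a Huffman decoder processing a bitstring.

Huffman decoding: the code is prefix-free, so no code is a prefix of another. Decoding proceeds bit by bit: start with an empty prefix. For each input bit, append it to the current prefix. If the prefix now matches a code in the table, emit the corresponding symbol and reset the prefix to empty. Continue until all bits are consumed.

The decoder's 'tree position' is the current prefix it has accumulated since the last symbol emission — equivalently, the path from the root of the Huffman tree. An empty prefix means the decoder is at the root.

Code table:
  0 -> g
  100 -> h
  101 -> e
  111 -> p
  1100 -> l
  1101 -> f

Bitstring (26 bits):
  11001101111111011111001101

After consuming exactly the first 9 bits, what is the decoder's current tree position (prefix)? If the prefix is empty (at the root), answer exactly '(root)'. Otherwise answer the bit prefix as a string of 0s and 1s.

Bit 0: prefix='1' (no match yet)
Bit 1: prefix='11' (no match yet)
Bit 2: prefix='110' (no match yet)
Bit 3: prefix='1100' -> emit 'l', reset
Bit 4: prefix='1' (no match yet)
Bit 5: prefix='11' (no match yet)
Bit 6: prefix='110' (no match yet)
Bit 7: prefix='1101' -> emit 'f', reset
Bit 8: prefix='1' (no match yet)

Answer: 1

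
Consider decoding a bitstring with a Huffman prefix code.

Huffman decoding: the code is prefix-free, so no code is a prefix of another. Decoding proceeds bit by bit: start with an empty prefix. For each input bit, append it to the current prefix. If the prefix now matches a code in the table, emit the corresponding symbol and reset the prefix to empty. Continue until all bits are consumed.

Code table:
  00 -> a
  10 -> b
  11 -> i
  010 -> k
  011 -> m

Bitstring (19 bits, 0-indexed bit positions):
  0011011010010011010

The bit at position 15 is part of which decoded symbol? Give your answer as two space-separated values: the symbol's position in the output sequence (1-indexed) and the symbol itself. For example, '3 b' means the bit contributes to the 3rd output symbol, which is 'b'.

Answer: 6 m

Derivation:
Bit 0: prefix='0' (no match yet)
Bit 1: prefix='00' -> emit 'a', reset
Bit 2: prefix='1' (no match yet)
Bit 3: prefix='11' -> emit 'i', reset
Bit 4: prefix='0' (no match yet)
Bit 5: prefix='01' (no match yet)
Bit 6: prefix='011' -> emit 'm', reset
Bit 7: prefix='0' (no match yet)
Bit 8: prefix='01' (no match yet)
Bit 9: prefix='010' -> emit 'k', reset
Bit 10: prefix='0' (no match yet)
Bit 11: prefix='01' (no match yet)
Bit 12: prefix='010' -> emit 'k', reset
Bit 13: prefix='0' (no match yet)
Bit 14: prefix='01' (no match yet)
Bit 15: prefix='011' -> emit 'm', reset
Bit 16: prefix='0' (no match yet)
Bit 17: prefix='01' (no match yet)
Bit 18: prefix='010' -> emit 'k', reset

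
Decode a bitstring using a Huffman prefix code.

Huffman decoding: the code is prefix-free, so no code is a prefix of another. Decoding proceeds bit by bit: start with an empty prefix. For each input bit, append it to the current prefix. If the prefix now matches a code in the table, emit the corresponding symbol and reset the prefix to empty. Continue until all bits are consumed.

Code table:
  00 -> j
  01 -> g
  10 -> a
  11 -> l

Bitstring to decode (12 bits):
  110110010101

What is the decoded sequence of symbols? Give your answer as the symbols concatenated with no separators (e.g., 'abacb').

Answer: lgaggg

Derivation:
Bit 0: prefix='1' (no match yet)
Bit 1: prefix='11' -> emit 'l', reset
Bit 2: prefix='0' (no match yet)
Bit 3: prefix='01' -> emit 'g', reset
Bit 4: prefix='1' (no match yet)
Bit 5: prefix='10' -> emit 'a', reset
Bit 6: prefix='0' (no match yet)
Bit 7: prefix='01' -> emit 'g', reset
Bit 8: prefix='0' (no match yet)
Bit 9: prefix='01' -> emit 'g', reset
Bit 10: prefix='0' (no match yet)
Bit 11: prefix='01' -> emit 'g', reset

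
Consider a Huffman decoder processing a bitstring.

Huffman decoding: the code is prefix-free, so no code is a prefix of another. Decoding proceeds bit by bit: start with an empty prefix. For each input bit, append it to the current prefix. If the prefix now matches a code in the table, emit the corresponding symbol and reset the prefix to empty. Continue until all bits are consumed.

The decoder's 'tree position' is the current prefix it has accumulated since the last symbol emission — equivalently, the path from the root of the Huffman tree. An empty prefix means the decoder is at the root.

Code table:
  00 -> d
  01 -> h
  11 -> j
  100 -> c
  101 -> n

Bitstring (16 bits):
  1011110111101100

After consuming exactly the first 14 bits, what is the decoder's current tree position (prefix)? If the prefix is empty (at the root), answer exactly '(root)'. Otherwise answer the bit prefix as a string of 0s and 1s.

Bit 0: prefix='1' (no match yet)
Bit 1: prefix='10' (no match yet)
Bit 2: prefix='101' -> emit 'n', reset
Bit 3: prefix='1' (no match yet)
Bit 4: prefix='11' -> emit 'j', reset
Bit 5: prefix='1' (no match yet)
Bit 6: prefix='10' (no match yet)
Bit 7: prefix='101' -> emit 'n', reset
Bit 8: prefix='1' (no match yet)
Bit 9: prefix='11' -> emit 'j', reset
Bit 10: prefix='1' (no match yet)
Bit 11: prefix='10' (no match yet)
Bit 12: prefix='101' -> emit 'n', reset
Bit 13: prefix='1' (no match yet)

Answer: 1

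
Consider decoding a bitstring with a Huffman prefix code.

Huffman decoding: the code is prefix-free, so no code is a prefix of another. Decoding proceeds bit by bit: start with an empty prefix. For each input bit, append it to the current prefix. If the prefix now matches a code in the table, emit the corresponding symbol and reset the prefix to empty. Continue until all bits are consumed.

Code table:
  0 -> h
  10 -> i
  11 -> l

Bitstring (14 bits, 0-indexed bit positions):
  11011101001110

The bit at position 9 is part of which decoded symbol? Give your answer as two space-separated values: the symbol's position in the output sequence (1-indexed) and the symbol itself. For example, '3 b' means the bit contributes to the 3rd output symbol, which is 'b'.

Bit 0: prefix='1' (no match yet)
Bit 1: prefix='11' -> emit 'l', reset
Bit 2: prefix='0' -> emit 'h', reset
Bit 3: prefix='1' (no match yet)
Bit 4: prefix='11' -> emit 'l', reset
Bit 5: prefix='1' (no match yet)
Bit 6: prefix='10' -> emit 'i', reset
Bit 7: prefix='1' (no match yet)
Bit 8: prefix='10' -> emit 'i', reset
Bit 9: prefix='0' -> emit 'h', reset
Bit 10: prefix='1' (no match yet)
Bit 11: prefix='11' -> emit 'l', reset
Bit 12: prefix='1' (no match yet)
Bit 13: prefix='10' -> emit 'i', reset

Answer: 6 h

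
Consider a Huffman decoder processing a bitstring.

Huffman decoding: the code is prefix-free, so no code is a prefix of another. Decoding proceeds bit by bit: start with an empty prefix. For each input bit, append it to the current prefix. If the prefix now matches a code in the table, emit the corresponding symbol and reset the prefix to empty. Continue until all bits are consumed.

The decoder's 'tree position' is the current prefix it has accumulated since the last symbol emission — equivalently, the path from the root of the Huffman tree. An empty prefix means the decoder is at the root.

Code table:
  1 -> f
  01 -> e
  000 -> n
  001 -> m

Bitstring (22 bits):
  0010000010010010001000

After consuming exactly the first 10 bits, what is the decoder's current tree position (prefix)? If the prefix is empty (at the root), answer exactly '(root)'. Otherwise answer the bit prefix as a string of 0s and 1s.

Answer: 0

Derivation:
Bit 0: prefix='0' (no match yet)
Bit 1: prefix='00' (no match yet)
Bit 2: prefix='001' -> emit 'm', reset
Bit 3: prefix='0' (no match yet)
Bit 4: prefix='00' (no match yet)
Bit 5: prefix='000' -> emit 'n', reset
Bit 6: prefix='0' (no match yet)
Bit 7: prefix='00' (no match yet)
Bit 8: prefix='001' -> emit 'm', reset
Bit 9: prefix='0' (no match yet)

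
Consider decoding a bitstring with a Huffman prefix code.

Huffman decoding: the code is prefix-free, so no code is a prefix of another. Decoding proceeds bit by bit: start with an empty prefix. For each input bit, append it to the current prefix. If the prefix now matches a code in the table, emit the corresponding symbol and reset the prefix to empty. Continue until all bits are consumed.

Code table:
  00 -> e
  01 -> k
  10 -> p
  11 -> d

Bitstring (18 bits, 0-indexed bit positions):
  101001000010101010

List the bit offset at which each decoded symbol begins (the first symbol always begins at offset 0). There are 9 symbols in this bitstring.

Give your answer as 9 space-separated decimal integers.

Bit 0: prefix='1' (no match yet)
Bit 1: prefix='10' -> emit 'p', reset
Bit 2: prefix='1' (no match yet)
Bit 3: prefix='10' -> emit 'p', reset
Bit 4: prefix='0' (no match yet)
Bit 5: prefix='01' -> emit 'k', reset
Bit 6: prefix='0' (no match yet)
Bit 7: prefix='00' -> emit 'e', reset
Bit 8: prefix='0' (no match yet)
Bit 9: prefix='00' -> emit 'e', reset
Bit 10: prefix='1' (no match yet)
Bit 11: prefix='10' -> emit 'p', reset
Bit 12: prefix='1' (no match yet)
Bit 13: prefix='10' -> emit 'p', reset
Bit 14: prefix='1' (no match yet)
Bit 15: prefix='10' -> emit 'p', reset
Bit 16: prefix='1' (no match yet)
Bit 17: prefix='10' -> emit 'p', reset

Answer: 0 2 4 6 8 10 12 14 16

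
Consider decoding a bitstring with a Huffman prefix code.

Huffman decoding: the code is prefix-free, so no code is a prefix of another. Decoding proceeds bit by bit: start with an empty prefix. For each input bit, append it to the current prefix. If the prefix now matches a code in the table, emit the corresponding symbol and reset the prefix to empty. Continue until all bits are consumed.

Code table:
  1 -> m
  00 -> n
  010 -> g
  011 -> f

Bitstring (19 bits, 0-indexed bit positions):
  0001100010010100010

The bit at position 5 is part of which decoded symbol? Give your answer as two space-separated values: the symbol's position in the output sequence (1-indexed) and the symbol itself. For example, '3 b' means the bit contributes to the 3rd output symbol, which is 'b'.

Bit 0: prefix='0' (no match yet)
Bit 1: prefix='00' -> emit 'n', reset
Bit 2: prefix='0' (no match yet)
Bit 3: prefix='01' (no match yet)
Bit 4: prefix='011' -> emit 'f', reset
Bit 5: prefix='0' (no match yet)
Bit 6: prefix='00' -> emit 'n', reset
Bit 7: prefix='0' (no match yet)
Bit 8: prefix='01' (no match yet)
Bit 9: prefix='010' -> emit 'g', reset

Answer: 3 n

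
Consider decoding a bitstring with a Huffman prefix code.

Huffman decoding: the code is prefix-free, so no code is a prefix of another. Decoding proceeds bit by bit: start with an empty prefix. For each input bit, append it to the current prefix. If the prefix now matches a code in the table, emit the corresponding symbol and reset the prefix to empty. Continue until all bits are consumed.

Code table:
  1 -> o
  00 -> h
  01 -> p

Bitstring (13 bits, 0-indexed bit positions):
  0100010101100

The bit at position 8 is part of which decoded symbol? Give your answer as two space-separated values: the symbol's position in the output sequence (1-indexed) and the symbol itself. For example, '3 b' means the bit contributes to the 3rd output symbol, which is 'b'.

Bit 0: prefix='0' (no match yet)
Bit 1: prefix='01' -> emit 'p', reset
Bit 2: prefix='0' (no match yet)
Bit 3: prefix='00' -> emit 'h', reset
Bit 4: prefix='0' (no match yet)
Bit 5: prefix='01' -> emit 'p', reset
Bit 6: prefix='0' (no match yet)
Bit 7: prefix='01' -> emit 'p', reset
Bit 8: prefix='0' (no match yet)
Bit 9: prefix='01' -> emit 'p', reset
Bit 10: prefix='1' -> emit 'o', reset
Bit 11: prefix='0' (no match yet)
Bit 12: prefix='00' -> emit 'h', reset

Answer: 5 p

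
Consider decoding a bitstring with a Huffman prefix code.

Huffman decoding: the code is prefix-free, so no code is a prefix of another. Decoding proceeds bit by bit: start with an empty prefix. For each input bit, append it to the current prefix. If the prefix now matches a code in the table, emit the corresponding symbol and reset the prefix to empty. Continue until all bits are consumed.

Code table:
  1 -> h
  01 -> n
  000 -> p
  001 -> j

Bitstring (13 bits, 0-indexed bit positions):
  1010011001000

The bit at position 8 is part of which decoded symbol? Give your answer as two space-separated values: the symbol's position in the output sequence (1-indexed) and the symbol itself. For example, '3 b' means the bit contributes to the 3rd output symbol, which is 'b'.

Bit 0: prefix='1' -> emit 'h', reset
Bit 1: prefix='0' (no match yet)
Bit 2: prefix='01' -> emit 'n', reset
Bit 3: prefix='0' (no match yet)
Bit 4: prefix='00' (no match yet)
Bit 5: prefix='001' -> emit 'j', reset
Bit 6: prefix='1' -> emit 'h', reset
Bit 7: prefix='0' (no match yet)
Bit 8: prefix='00' (no match yet)
Bit 9: prefix='001' -> emit 'j', reset
Bit 10: prefix='0' (no match yet)
Bit 11: prefix='00' (no match yet)
Bit 12: prefix='000' -> emit 'p', reset

Answer: 5 j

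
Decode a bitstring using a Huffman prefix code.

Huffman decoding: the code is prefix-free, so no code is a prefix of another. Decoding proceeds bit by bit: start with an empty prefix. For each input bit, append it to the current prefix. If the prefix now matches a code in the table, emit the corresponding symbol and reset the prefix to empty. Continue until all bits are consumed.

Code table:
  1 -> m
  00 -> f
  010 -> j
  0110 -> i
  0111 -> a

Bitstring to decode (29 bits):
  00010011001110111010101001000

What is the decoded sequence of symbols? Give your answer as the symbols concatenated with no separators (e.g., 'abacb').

Answer: fjiaajmjjf

Derivation:
Bit 0: prefix='0' (no match yet)
Bit 1: prefix='00' -> emit 'f', reset
Bit 2: prefix='0' (no match yet)
Bit 3: prefix='01' (no match yet)
Bit 4: prefix='010' -> emit 'j', reset
Bit 5: prefix='0' (no match yet)
Bit 6: prefix='01' (no match yet)
Bit 7: prefix='011' (no match yet)
Bit 8: prefix='0110' -> emit 'i', reset
Bit 9: prefix='0' (no match yet)
Bit 10: prefix='01' (no match yet)
Bit 11: prefix='011' (no match yet)
Bit 12: prefix='0111' -> emit 'a', reset
Bit 13: prefix='0' (no match yet)
Bit 14: prefix='01' (no match yet)
Bit 15: prefix='011' (no match yet)
Bit 16: prefix='0111' -> emit 'a', reset
Bit 17: prefix='0' (no match yet)
Bit 18: prefix='01' (no match yet)
Bit 19: prefix='010' -> emit 'j', reset
Bit 20: prefix='1' -> emit 'm', reset
Bit 21: prefix='0' (no match yet)
Bit 22: prefix='01' (no match yet)
Bit 23: prefix='010' -> emit 'j', reset
Bit 24: prefix='0' (no match yet)
Bit 25: prefix='01' (no match yet)
Bit 26: prefix='010' -> emit 'j', reset
Bit 27: prefix='0' (no match yet)
Bit 28: prefix='00' -> emit 'f', reset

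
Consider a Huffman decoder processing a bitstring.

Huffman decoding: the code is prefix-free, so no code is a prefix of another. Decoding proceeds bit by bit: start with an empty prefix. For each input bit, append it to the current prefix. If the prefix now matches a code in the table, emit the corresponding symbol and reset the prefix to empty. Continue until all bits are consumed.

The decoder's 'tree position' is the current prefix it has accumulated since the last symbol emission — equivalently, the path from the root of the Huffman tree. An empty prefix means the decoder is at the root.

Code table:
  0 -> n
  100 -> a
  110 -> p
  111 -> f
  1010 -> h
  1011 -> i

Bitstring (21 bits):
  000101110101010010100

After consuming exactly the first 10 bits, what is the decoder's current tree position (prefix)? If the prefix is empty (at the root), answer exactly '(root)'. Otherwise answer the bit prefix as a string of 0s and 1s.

Answer: 101

Derivation:
Bit 0: prefix='0' -> emit 'n', reset
Bit 1: prefix='0' -> emit 'n', reset
Bit 2: prefix='0' -> emit 'n', reset
Bit 3: prefix='1' (no match yet)
Bit 4: prefix='10' (no match yet)
Bit 5: prefix='101' (no match yet)
Bit 6: prefix='1011' -> emit 'i', reset
Bit 7: prefix='1' (no match yet)
Bit 8: prefix='10' (no match yet)
Bit 9: prefix='101' (no match yet)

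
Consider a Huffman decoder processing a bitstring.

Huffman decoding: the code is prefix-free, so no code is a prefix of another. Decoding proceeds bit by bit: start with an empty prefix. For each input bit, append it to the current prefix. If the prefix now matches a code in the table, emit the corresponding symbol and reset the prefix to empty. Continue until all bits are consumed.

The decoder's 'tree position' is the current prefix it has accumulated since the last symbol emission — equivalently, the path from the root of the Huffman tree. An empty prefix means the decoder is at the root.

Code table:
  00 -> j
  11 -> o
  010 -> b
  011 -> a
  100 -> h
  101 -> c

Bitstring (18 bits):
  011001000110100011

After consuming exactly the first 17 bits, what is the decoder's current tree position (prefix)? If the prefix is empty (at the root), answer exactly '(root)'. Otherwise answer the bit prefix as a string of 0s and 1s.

Answer: 1

Derivation:
Bit 0: prefix='0' (no match yet)
Bit 1: prefix='01' (no match yet)
Bit 2: prefix='011' -> emit 'a', reset
Bit 3: prefix='0' (no match yet)
Bit 4: prefix='00' -> emit 'j', reset
Bit 5: prefix='1' (no match yet)
Bit 6: prefix='10' (no match yet)
Bit 7: prefix='100' -> emit 'h', reset
Bit 8: prefix='0' (no match yet)
Bit 9: prefix='01' (no match yet)
Bit 10: prefix='011' -> emit 'a', reset
Bit 11: prefix='0' (no match yet)
Bit 12: prefix='01' (no match yet)
Bit 13: prefix='010' -> emit 'b', reset
Bit 14: prefix='0' (no match yet)
Bit 15: prefix='00' -> emit 'j', reset
Bit 16: prefix='1' (no match yet)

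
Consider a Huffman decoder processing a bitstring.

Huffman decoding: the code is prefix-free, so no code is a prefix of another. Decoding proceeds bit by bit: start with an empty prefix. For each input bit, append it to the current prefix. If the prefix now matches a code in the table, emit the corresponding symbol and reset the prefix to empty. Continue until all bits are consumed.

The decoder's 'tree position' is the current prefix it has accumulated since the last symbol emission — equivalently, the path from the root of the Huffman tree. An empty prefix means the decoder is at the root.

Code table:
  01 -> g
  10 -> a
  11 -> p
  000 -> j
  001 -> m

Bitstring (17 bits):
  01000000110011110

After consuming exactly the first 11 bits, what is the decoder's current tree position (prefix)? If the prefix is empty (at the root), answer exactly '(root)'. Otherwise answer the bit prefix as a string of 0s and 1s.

Answer: 0

Derivation:
Bit 0: prefix='0' (no match yet)
Bit 1: prefix='01' -> emit 'g', reset
Bit 2: prefix='0' (no match yet)
Bit 3: prefix='00' (no match yet)
Bit 4: prefix='000' -> emit 'j', reset
Bit 5: prefix='0' (no match yet)
Bit 6: prefix='00' (no match yet)
Bit 7: prefix='000' -> emit 'j', reset
Bit 8: prefix='1' (no match yet)
Bit 9: prefix='11' -> emit 'p', reset
Bit 10: prefix='0' (no match yet)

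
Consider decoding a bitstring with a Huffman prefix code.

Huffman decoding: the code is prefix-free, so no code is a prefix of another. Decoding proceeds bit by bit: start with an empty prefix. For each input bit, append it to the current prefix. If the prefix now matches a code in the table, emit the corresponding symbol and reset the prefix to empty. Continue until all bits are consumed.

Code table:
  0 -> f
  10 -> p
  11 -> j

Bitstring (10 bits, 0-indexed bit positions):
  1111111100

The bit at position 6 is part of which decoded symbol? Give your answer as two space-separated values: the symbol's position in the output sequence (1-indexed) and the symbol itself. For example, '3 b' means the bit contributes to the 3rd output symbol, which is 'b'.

Answer: 4 j

Derivation:
Bit 0: prefix='1' (no match yet)
Bit 1: prefix='11' -> emit 'j', reset
Bit 2: prefix='1' (no match yet)
Bit 3: prefix='11' -> emit 'j', reset
Bit 4: prefix='1' (no match yet)
Bit 5: prefix='11' -> emit 'j', reset
Bit 6: prefix='1' (no match yet)
Bit 7: prefix='11' -> emit 'j', reset
Bit 8: prefix='0' -> emit 'f', reset
Bit 9: prefix='0' -> emit 'f', reset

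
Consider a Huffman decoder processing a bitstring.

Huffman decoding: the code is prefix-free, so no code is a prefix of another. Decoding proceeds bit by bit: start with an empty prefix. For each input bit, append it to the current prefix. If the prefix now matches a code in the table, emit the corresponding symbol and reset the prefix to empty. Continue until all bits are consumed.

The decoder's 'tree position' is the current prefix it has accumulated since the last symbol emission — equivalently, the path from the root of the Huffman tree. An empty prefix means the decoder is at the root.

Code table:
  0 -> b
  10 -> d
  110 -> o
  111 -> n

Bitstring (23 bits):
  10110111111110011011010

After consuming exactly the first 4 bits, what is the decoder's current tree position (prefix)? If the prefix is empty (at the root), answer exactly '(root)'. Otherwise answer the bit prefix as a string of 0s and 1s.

Answer: 11

Derivation:
Bit 0: prefix='1' (no match yet)
Bit 1: prefix='10' -> emit 'd', reset
Bit 2: prefix='1' (no match yet)
Bit 3: prefix='11' (no match yet)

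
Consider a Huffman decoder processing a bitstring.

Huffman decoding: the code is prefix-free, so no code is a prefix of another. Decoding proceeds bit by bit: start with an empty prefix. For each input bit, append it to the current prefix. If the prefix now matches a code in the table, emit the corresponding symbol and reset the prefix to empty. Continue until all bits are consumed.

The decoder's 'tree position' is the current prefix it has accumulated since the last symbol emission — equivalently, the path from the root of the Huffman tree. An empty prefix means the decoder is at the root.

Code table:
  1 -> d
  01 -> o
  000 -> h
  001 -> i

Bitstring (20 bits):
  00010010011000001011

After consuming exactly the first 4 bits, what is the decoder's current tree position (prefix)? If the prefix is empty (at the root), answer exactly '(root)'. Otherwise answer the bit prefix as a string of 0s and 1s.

Answer: (root)

Derivation:
Bit 0: prefix='0' (no match yet)
Bit 1: prefix='00' (no match yet)
Bit 2: prefix='000' -> emit 'h', reset
Bit 3: prefix='1' -> emit 'd', reset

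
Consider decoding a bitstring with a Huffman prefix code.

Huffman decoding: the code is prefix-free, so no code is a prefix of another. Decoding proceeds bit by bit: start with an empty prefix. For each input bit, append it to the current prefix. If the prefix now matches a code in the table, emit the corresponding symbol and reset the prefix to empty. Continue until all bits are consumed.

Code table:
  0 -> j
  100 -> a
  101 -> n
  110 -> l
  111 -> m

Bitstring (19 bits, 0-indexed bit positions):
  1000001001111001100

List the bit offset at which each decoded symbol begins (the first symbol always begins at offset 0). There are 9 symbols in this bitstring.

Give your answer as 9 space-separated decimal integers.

Bit 0: prefix='1' (no match yet)
Bit 1: prefix='10' (no match yet)
Bit 2: prefix='100' -> emit 'a', reset
Bit 3: prefix='0' -> emit 'j', reset
Bit 4: prefix='0' -> emit 'j', reset
Bit 5: prefix='0' -> emit 'j', reset
Bit 6: prefix='1' (no match yet)
Bit 7: prefix='10' (no match yet)
Bit 8: prefix='100' -> emit 'a', reset
Bit 9: prefix='1' (no match yet)
Bit 10: prefix='11' (no match yet)
Bit 11: prefix='111' -> emit 'm', reset
Bit 12: prefix='1' (no match yet)
Bit 13: prefix='10' (no match yet)
Bit 14: prefix='100' -> emit 'a', reset
Bit 15: prefix='1' (no match yet)
Bit 16: prefix='11' (no match yet)
Bit 17: prefix='110' -> emit 'l', reset
Bit 18: prefix='0' -> emit 'j', reset

Answer: 0 3 4 5 6 9 12 15 18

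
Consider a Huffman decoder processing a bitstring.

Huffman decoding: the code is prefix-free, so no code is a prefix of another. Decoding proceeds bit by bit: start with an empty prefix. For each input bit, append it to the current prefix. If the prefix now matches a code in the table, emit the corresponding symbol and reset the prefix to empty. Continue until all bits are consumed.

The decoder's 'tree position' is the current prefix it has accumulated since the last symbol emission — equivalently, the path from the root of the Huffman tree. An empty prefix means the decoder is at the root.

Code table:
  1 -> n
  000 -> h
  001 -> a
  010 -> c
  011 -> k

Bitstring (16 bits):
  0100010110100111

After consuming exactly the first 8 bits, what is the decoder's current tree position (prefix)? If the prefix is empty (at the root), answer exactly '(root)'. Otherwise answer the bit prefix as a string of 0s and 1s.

Answer: 01

Derivation:
Bit 0: prefix='0' (no match yet)
Bit 1: prefix='01' (no match yet)
Bit 2: prefix='010' -> emit 'c', reset
Bit 3: prefix='0' (no match yet)
Bit 4: prefix='00' (no match yet)
Bit 5: prefix='001' -> emit 'a', reset
Bit 6: prefix='0' (no match yet)
Bit 7: prefix='01' (no match yet)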